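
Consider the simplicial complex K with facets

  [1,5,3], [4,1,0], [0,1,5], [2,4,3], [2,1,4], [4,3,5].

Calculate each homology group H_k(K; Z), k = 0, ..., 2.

H_0 ≅ Z,  H_1 ≅ Z,  H_2 = 0.

We work with the vertex ordering 0 < 1 < 2 < 3 < 4 < 5. The simplices of K, each written with vertices in increasing order, are:

  0-simplices (6): [0], [1], [2], [3], [4], [5]
  1-simplices (12): [0,1], [0,4], [0,5], [1,2], [1,3], [1,4], [1,5], [2,3], [2,4], [3,4], [3,5], [4,5]
  2-simplices (6): [0,1,4], [0,1,5], [1,2,4], [1,3,5], [2,3,4], [3,4,5]

so the chain groups are C_0 ≅ Z^6, C_1 ≅ Z^12, C_2 ≅ Z^6.

∂_1: C_1 → C_0 maps an edge to its endpoints' difference, ∂[p,q] = q − p.
The 6×12 boundary matrix has rank 5 and Smith normal form diag(1,1,1,1,1).

The boundary map ∂_2: C_2 → C_1 acts by ∂[p,q,r] = [q,r] − [p,r] + [p,q]. For instance
  ∂[2,3,4] = [3,4] − [2,4] + [2,3],
  ∂[1,3,5] = [3,5] − [1,5] + [1,3].
The resulting 12×6 matrix has rank 6, and its Smith normal form has invariant factors (1,1,1,1,1,1).

Reading off H_k = ker ∂_k / im ∂_{k+1}:

  H_0: rank C_0 − rank ∂_1 = 6 − 5 = 1, and the invariant factors of ∂_1 are all 1, so H_0 ≅ Z.
  H_1: rank ker ∂_1 − rank ∂_2 = (12 − 5) − 6 = 1, and the invariant factors of ∂_2 are all 1, so H_1 ≅ Z.
  H_2: rank ker ∂_2 − rank ∂_3 = (6 − 6) − 0 = 0, and there is no ∂_3, so H_2 ≅ 0.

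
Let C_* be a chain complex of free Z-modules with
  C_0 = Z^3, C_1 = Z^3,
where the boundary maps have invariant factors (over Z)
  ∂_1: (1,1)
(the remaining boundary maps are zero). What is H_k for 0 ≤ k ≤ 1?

H_0: b_0 = 3 − 0 − 2 = 1; torsion from ∂_1 factors > 1: none. So H_0 = Z.
H_1: b_1 = 3 − 2 − 0 = 1; torsion from ∂_2 factors > 1: none. So H_1 = Z.

H_0 = Z,  H_1 = Z.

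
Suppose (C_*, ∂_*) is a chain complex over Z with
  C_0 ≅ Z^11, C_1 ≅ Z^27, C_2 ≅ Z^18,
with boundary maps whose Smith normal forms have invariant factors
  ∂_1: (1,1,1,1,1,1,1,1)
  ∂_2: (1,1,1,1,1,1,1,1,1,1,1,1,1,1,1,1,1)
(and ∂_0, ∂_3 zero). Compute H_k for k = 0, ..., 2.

H_0: b_0 = 11 − 0 − 8 = 3; torsion from ∂_1 factors > 1: none. So H_0 ≅ Z^3.
H_1: b_1 = 27 − 8 − 17 = 2; torsion from ∂_2 factors > 1: none. So H_1 ≅ Z^2.
H_2: b_2 = 18 − 17 − 0 = 1; torsion from ∂_3 factors > 1: none. So H_2 ≅ Z.

H_0 ≅ Z^3,  H_1 ≅ Z^2,  H_2 ≅ Z.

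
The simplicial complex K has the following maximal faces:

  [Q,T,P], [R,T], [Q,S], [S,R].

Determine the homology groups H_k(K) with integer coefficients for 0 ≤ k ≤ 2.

H_0 ≅ Z,  H_1 ≅ Z,  H_2 = 0.

We work with the vertex ordering P < Q < R < S < T. The simplices of K, each written with vertices in increasing order, are:

  0-simplices (5): P, Q, R, S, T
  1-simplices (6): PQ, PT, QS, QT, RS, RT
  2-simplices (1): PQT

so the chain groups are C_0 ≅ Z^5, C_1 ≅ Z^6, C_2 ≅ Z^1.

Boundary ∂_1: C_1 → C_0 sends each edge [p,q] (with p < q) to q − p.
The 5×6 boundary matrix has rank 4 and Smith normal form diag(1,1,1,1).

Boundary ∂_2: C_2 → C_1 sends each 2-simplex [p,q,r] to [q,r] − [p,r] + [p,q]. For instance
  ∂PQT = QT − PT + PQ.
As a 6×1 matrix over Z this has rank 1, with invariant factors (1).

Now H_k = ker ∂_k / im ∂_{k+1}, so:

  H_0: rank C_0 − rank ∂_1 = 5 − 4 = 1, and the invariant factors of ∂_1 are all 1, so H_0 = Z.
  H_1: rank ker ∂_1 − rank ∂_2 = (6 − 4) − 1 = 1, and the invariant factors of ∂_2 are all 1, so H_1 = Z.
  H_2: rank ker ∂_2 − rank ∂_3 = (1 − 1) − 0 = 0, and there is no ∂_3, so H_2 = 0.

As a check, the Euler characteristic is 5 − 6 + 1 = 0, which agrees with 1 − 1 + 0 = 0.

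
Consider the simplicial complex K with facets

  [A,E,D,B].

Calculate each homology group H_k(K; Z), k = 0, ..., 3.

H_0 = Z,  H_1 = 0,  H_2 = 0,  H_3 = 0.

Take the total order A < B < D < E on the vertex set. Then K (dimension 3) consists of the simplices:

  0-simplices (4): A, B, D, E
  1-simplices (6): AB, AD, AE, BD, BE, DE
  2-simplices (4): ABD, ABE, ADE, BDE
  3-simplices (1): ABDE

Hence C_0 ≅ Z^4, C_1 ≅ Z^6, C_2 ≅ Z^4, C_3 ≅ Z^1.

∂_1: C_1 → C_0 sends each edge [p,q] (with p < q) to q − p. For instance
  ∂AD = D − A.
The 4×6 boundary matrix has rank 3 and Smith normal form diag(1,1,1).

Boundary ∂_2: C_2 → C_1 sends each 2-simplex [p,q,r] to [q,r] − [p,r] + [p,q]. For instance
  ∂ABE = BE − AE + AB,
  ∂ADE = DE − AE + AD.
The 6×4 boundary matrix has rank 3 and Smith normal form diag(1,1,1).

∂_3: C_3 → C_2 sends each 3-simplex σ to the alternating sum Σ_i (−1)^i (σ with its i-th vertex removed). For instance
  ∂ABDE = BDE − ADE + ABE − ABD.
The resulting 4×1 matrix has rank 1, and its Smith normal form has invariant factors (1).

Computing H_k = (kernel of ∂_k) / (image of ∂_{k+1}):

  H_0: rank C_0 − rank ∂_1 = 4 − 3 = 1, and the invariant factors of ∂_1 are all 1, so H_0 = Z.
  H_1: rank ker ∂_1 − rank ∂_2 = (6 − 3) − 3 = 0, and the invariant factors of ∂_2 are all 1, so H_1 = 0.
  H_2: rank ker ∂_2 − rank ∂_3 = (4 − 3) − 1 = 0, and the invariant factors of ∂_3 are all 1, so H_2 = 0.
  H_3: rank ker ∂_3 − rank ∂_4 = (1 − 1) − 0 = 0, and there is no ∂_4, so H_3 = 0.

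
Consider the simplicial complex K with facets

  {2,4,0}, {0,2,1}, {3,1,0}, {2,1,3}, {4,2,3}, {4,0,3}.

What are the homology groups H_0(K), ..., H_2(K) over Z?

H_0 ≅ Z,  H_1 = 0,  H_2 ≅ Z.

Order the vertices as 0 < 1 < 2 < 3 < 4. Listing each simplex with vertices in this order, K has dimension 2 with simplices:

  0-simplices (5): [0], [1], [2], [3], [4]
  1-simplices (9): [0,1], [0,2], [0,3], [0,4], [1,2], [1,3], [2,3], [2,4], [3,4]
  2-simplices (6): [0,1,2], [0,1,3], [0,2,4], [0,3,4], [1,2,3], [2,3,4]

so the chain groups are C_0 ≅ Z^5, C_1 ≅ Z^9, C_2 ≅ Z^6.

∂_1: C_1 → C_0 is given by ∂[p,q] = [q] − [p]. For instance
  ∂[2,4] = [4] − [2].
This gives a 5×9 integer matrix of rank 4; reducing to Smith normal form yields diagonal entries (1,1,1,1).

The boundary map ∂_2: C_2 → C_1 maps a triangle to the signed sum of its edges. For instance
  ∂[0,1,2] = [1,2] − [0,2] + [0,1],
  ∂[0,3,4] = [3,4] − [0,4] + [0,3].
As a 9×6 matrix over Z this has rank 5, with invariant factors (1,1,1,1,1).

From H_k ≅ ker(∂_k) / im(∂_{k+1}) we obtain:

  H_0: rank C_0 − rank ∂_1 = 5 − 4 = 1, and the invariant factors of ∂_1 are all 1, so H_0 ≅ Z.
  H_1: rank ker ∂_1 − rank ∂_2 = (9 − 4) − 5 = 0, and the invariant factors of ∂_2 are all 1, so H_1 ≅ 0.
  H_2: rank ker ∂_2 − rank ∂_3 = (6 − 5) − 0 = 1, and there is no ∂_3, so H_2 ≅ Z.

As a check, the Euler characteristic is 5 − 9 + 6 = 2, which agrees with 1 − 0 + 1 = 2.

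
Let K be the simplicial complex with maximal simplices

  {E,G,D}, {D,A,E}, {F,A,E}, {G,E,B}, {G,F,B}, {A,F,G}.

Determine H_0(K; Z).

H_0 ≅ Z.

We work with the vertex ordering A < B < D < E < F < G. The simplices of K, each written with vertices in increasing order, are:

  0-simplices (6): A, B, D, E, F, G
  1-simplices (12): AD, AE, AF, AG, BE, BF, BG, DE, DG, EF, EG, FG
  2-simplices (6): ADE, AEF, AFG, BEG, BFG, DEG

so the chain groups are C_0 ≅ Z^6, C_1 ≅ Z^12, C_2 ≅ Z^6.

∂_1: C_1 → C_0 sends each edge [p,q] (with p < q) to q − p. For instance
  ∂EF = F − E.
As a 6×12 matrix over Z this has rank 5, with invariant factors (1,1,1,1,1).

Boundary ∂_2: C_2 → C_1 maps a triangle to the signed sum of its edges. For instance
  ∂ADE = DE − AE + AD,
  ∂AFG = FG − AG + AF.
This gives a 12×6 integer matrix of rank 6; reducing to Smith normal form yields diagonal entries (1,1,1,1,1,1).

From H_k ≅ ker(∂_k) / im(∂_{k+1}) we obtain:

  H_0: rank C_0 − rank ∂_1 = 6 − 5 = 1, and the invariant factors of ∂_1 are all 1, so H_0 = Z.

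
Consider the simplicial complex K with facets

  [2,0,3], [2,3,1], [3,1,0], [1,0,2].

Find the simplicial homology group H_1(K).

Order the vertices as 0 < 1 < 2 < 3. Listing each simplex with vertices in this order, K has dimension 2 with simplices:

  0-simplices (4): [0], [1], [2], [3]
  1-simplices (6): [0,1], [0,2], [0,3], [1,2], [1,3], [2,3]
  2-simplices (4): [0,1,2], [0,1,3], [0,2,3], [1,2,3]

so the chain groups are C_0 ≅ Z^4, C_1 ≅ Z^6, C_2 ≅ Z^4.

The boundary map ∂_1: C_1 → C_0 sends each edge [p,q] (with p < q) to q − p.
The 4×6 boundary matrix has rank 3 and Smith normal form diag(1,1,1).

Boundary ∂_2: C_2 → C_1 maps a triangle to the signed sum of its edges. For instance
  ∂[0,2,3] = [2,3] − [0,3] + [0,2],
  ∂[0,1,3] = [1,3] − [0,3] + [0,1].
As a 6×4 matrix over Z this has rank 3, with invariant factors (1,1,1).

From H_k ≅ ker(∂_k) / im(∂_{k+1}) we obtain:

  H_1: rank ker ∂_1 − rank ∂_2 = (6 − 3) − 3 = 0, and the invariant factors of ∂_2 are all 1, so H_1 ≅ 0.

H_1 ≅ 0.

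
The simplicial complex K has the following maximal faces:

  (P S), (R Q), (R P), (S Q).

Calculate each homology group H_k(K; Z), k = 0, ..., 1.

We work with the vertex ordering P < Q < R < S. The simplices of K, each written with vertices in increasing order, are:

  0-simplices (4): P, Q, R, S
  1-simplices (4): PR, PS, QR, QS

Hence C_0 ≅ Z^4, C_1 ≅ Z^4.

Boundary ∂_1: C_1 → C_0 maps an edge to its endpoints' difference, ∂[p,q] = q − p.
This gives a 4×4 integer matrix of rank 3; reducing to Smith normal form yields diagonal entries (1,1,1).

Reading off H_k = ker ∂_k / im ∂_{k+1}:

  H_0: rank C_0 − rank ∂_1 = 4 − 3 = 1, and the invariant factors of ∂_1 are all 1, so H_0 = Z.
  H_1: rank ker ∂_1 − rank ∂_2 = (4 − 3) − 0 = 1, and there is no ∂_2, so H_1 = Z.

(K is a triangulation of the circle S^1.)

H_0 = Z,  H_1 = Z.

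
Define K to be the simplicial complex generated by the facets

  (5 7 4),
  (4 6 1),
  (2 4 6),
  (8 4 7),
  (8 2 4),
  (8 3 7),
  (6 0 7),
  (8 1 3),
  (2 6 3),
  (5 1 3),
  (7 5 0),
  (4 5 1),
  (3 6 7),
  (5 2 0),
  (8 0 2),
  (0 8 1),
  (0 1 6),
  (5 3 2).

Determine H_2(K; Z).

Order the vertices as 0 < 1 < 2 < 3 < 4 < 5 < 6 < 7 < 8. Listing each simplex with vertices in this order, K has dimension 2 with simplices:

  0-simplices (9): [0], [1], [2], [3], [4], [5], [6], [7], [8]
  1-simplices (27): (27 of them)
  2-simplices (18): [0,1,6], [0,1,8], [0,2,5], [0,2,8], [0,5,7], [0,6,7], [1,3,5], [1,3,8], [1,4,5], [1,4,6], [2,3,5], [2,3,6], [2,4,6], [2,4,8], [3,6,7], [3,7,8], [4,5,7], [4,7,8]

Hence C_0 ≅ Z^9, C_1 ≅ Z^27, C_2 ≅ Z^18.

∂_1: C_1 → C_0 is given by ∂[p,q] = [q] − [p]. For instance
  ∂[2,5] = [5] − [2].
The 9×27 boundary matrix has rank 8 and Smith normal form diag(1,1,1,1,1,1,1,1).

The boundary map ∂_2: C_2 → C_1 maps a triangle to the signed sum of its edges. For instance
  ∂[0,1,6] = [1,6] − [0,6] + [0,1],
  ∂[0,2,5] = [2,5] − [0,5] + [0,2].
As a 27×18 matrix over Z this has rank 17, with invariant factors (1,1,1,1,1,1,1,1,1,1,1,1,1,1,1,1,1).

Computing H_k = (kernel of ∂_k) / (image of ∂_{k+1}):

  H_2: rank ker ∂_2 − rank ∂_3 = (18 − 17) − 0 = 1, and there is no ∂_3, so H_2 ≅ Z.

H_2 ≅ Z.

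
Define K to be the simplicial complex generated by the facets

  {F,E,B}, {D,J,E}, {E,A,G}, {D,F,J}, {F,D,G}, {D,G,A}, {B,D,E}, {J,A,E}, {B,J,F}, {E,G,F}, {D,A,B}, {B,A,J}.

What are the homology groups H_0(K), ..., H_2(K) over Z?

H_0 ≅ Z,  H_1 ≅ Z/2,  H_2 = 0.

Fix the vertex order A < B < D < E < F < G < J and write every simplex with vertices in increasing order. Then dim K = 2 and the simplices of K are:

  0-simplices (7): A, B, D, E, F, G, J
  1-simplices (18): AB, AD, AE, AG, AJ, BD, BE, BF, BJ, DE, DF, DG, DJ, EF, EG, EJ, FG, FJ
  2-simplices (12): ABD, ABJ, ADG, AEG, AEJ, BDE, BEF, BFJ, DEJ, DFG, DFJ, EFG

so the chain groups are C_0 ≅ Z^7, C_1 ≅ Z^18, C_2 ≅ Z^12.

∂_1: C_1 → C_0 is given by ∂[p,q] = [q] − [p].
The 7×18 boundary matrix has rank 6 and Smith normal form diag(1,1,1,1,1,1).

The boundary map ∂_2: C_2 → C_1 maps a triangle to the signed sum of its edges. For instance
  ∂DFJ = FJ − DJ + DF,
  ∂EFG = FG − EG + EF.
The resulting 18×12 matrix has rank 12, and its Smith normal form has invariant factors (1,1,1,1,1,1,1,1,1,1,1,2).

Reading off H_k = ker ∂_k / im ∂_{k+1}:

  H_0: rank C_0 − rank ∂_1 = 7 − 6 = 1, and the invariant factors of ∂_1 are all 1, so H_0 = Z.
  H_1: rank ker ∂_1 − rank ∂_2 = (18 − 6) − 12 = 0, and ∂_2 has invariant factor 2 > 1, so H_1 = Z/2.
  H_2: rank ker ∂_2 − rank ∂_3 = (12 − 12) − 0 = 0, and there is no ∂_3, so H_2 = 0.

(K is a triangulation of the real projective plane RP^2.)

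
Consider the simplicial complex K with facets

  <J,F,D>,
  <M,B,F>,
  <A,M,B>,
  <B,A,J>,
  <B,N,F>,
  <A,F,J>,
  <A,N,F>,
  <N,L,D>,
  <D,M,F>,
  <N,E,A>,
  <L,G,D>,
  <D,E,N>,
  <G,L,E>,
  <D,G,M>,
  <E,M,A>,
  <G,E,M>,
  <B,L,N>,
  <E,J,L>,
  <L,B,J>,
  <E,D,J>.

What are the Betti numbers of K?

Order the vertices as A < B < D < E < F < G < J < L < M < N. Listing each simplex with vertices in this order, K has dimension 2 with simplices:

  0-simplices (10): A, B, D, E, F, G, J, L, M, N
  1-simplices (30): AB, AE, AF, AJ, AM, AN, BF, BJ, BL, BM, BN, DE, DF, DG, DJ, DL, DM, DN, EG, EJ, EL, EM, EN, FJ, FM, FN, GL, GM, JL, LN
  2-simplices (20): ABJ, ABM, AEM, AEN, AFJ, AFN, BFM, BFN, BJL, BLN, DEJ, DEN, DFJ, DFM, DGL, DGM, DLN, EGL, EGM, EJL

Hence C_0 ≅ Z^10, C_1 ≅ Z^30, C_2 ≅ Z^20.

Boundary ∂_1: C_1 → C_0 sends each edge [p,q] (with p < q) to q − p.
The 10×30 boundary matrix has rank 9 and Smith normal form diag(1,1,1,1,1,1,1,1,1).

The boundary map ∂_2: C_2 → C_1 maps a triangle to the signed sum of its edges. For instance
  ∂DLN = LN − DN + DL,
  ∂DFM = FM − DM + DF.
The resulting 30×20 matrix has rank 20, and its Smith normal form has invariant factors (1,1,1,1,1,1,1,1,1,1,1,1,1,1,1,1,1,1,1,2).

Now H_k = ker ∂_k / im ∂_{k+1}, so:

  H_0: rank C_0 − rank ∂_1 = 10 − 9 = 1, and the invariant factors of ∂_1 are all 1, so H_0 = Z.
  H_1: rank ker ∂_1 − rank ∂_2 = (30 − 9) − 20 = 1, and ∂_2 has invariant factor 2 > 1, so H_1 = Z ⊕ Z/2.
  H_2: rank ker ∂_2 − rank ∂_3 = (20 − 20) − 0 = 0, and there is no ∂_3, so H_2 = 0.

As a check, the Euler characteristic is 10 − 30 + 20 = 0, which agrees with 1 − 1 + 0 = 0.
(K is a triangulation of the Klein bottle.)

Hence the Betti numbers are b_0 = 1, b_1 = 1, b_2 = 0.

b_0 = 1, b_1 = 1, b_2 = 0.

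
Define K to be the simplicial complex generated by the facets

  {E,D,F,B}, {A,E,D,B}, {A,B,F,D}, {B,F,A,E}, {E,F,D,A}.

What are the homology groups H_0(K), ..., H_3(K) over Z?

Order the vertices as A < B < D < E < F. Listing each simplex with vertices in this order, K has dimension 3 with simplices:

  0-simplices (5): A, B, D, E, F
  1-simplices (10): AB, AD, AE, AF, BD, BE, BF, DE, DF, EF
  2-simplices (10): ABD, ABE, ABF, ADE, ADF, AEF, BDE, BDF, BEF, DEF
  3-simplices (5): ABDE, ABDF, ABEF, ADEF, BDEF

so the chain groups are C_0 ≅ Z^5, C_1 ≅ Z^10, C_2 ≅ Z^10, C_3 ≅ Z^5.

The boundary map ∂_1: C_1 → C_0 sends each edge [p,q] (with p < q) to q − p.
The resulting 5×10 matrix has rank 4, and its Smith normal form has invariant factors (1,1,1,1).

The boundary map ∂_2: C_2 → C_1 acts by ∂[p,q,r] = [q,r] − [p,r] + [p,q]. For instance
  ∂ABD = BD − AD + AB,
  ∂BEF = EF − BF + BE.
This gives a 10×10 integer matrix of rank 6; reducing to Smith normal form yields diagonal entries (1,1,1,1,1,1).

Boundary ∂_3: C_3 → C_2 sends each 3-simplex σ to the alternating sum Σ_i (−1)^i (σ with its i-th vertex removed). For instance
  ∂BDEF = DEF − BEF + BDF − BDE,
  ∂ABEF = BEF − AEF + ABF − ABE.
As a 10×5 matrix over Z this has rank 4, with invariant factors (1,1,1,1).

From H_k ≅ ker(∂_k) / im(∂_{k+1}) we obtain:

  H_0: rank C_0 − rank ∂_1 = 5 − 4 = 1, and the invariant factors of ∂_1 are all 1, so H_0 = Z.
  H_1: rank ker ∂_1 − rank ∂_2 = (10 − 4) − 6 = 0, and the invariant factors of ∂_2 are all 1, so H_1 = 0.
  H_2: rank ker ∂_2 − rank ∂_3 = (10 − 6) − 4 = 0, and the invariant factors of ∂_3 are all 1, so H_2 = 0.
  H_3: rank ker ∂_3 − rank ∂_4 = (5 − 4) − 0 = 1, and there is no ∂_4, so H_3 = Z.

As a check, the Euler characteristic is 5 − 10 + 10 − 5 = 0, which agrees with 1 − 0 + 0 − 1 = 0.

H_0 ≅ Z,  H_1 = 0,  H_2 = 0,  H_3 ≅ Z.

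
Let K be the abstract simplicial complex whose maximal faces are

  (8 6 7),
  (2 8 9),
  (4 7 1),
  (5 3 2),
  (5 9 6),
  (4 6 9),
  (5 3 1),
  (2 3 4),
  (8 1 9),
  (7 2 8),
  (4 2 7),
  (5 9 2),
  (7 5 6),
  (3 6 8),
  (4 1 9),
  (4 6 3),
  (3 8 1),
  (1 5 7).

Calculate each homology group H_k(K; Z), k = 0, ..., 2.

Order the vertices as 1 < 2 < 3 < 4 < 5 < 6 < 7 < 8 < 9. Listing each simplex with vertices in this order, K has dimension 2 with simplices:

  0-simplices (9): [1], [2], [3], [4], [5], [6], [7], [8], [9]
  1-simplices (27): (27 of them)
  2-simplices (18): [1,3,5], [1,3,8], [1,4,7], [1,4,9], [1,5,7], [1,8,9], [2,3,4], [2,3,5], [2,4,7], [2,5,9], [2,7,8], [2,8,9], [3,4,6], [3,6,8], [4,6,9], [5,6,7], [5,6,9], [6,7,8]

giving chain groups C_0 ≅ Z^9, C_1 ≅ Z^27, C_2 ≅ Z^18.

Boundary ∂_1: C_1 → C_0 sends each edge [p,q] (with p < q) to q − p. For instance
  ∂[7,8] = [8] − [7].
This gives a 9×27 integer matrix of rank 8; reducing to Smith normal form yields diagonal entries (1,1,1,1,1,1,1,1).

The boundary map ∂_2: C_2 → C_1 sends each 2-simplex [p,q,r] to [q,r] − [p,r] + [p,q]. For instance
  ∂[3,6,8] = [6,8] − [3,8] + [3,6],
  ∂[6,7,8] = [7,8] − [6,8] + [6,7].
This gives a 27×18 integer matrix of rank 17; reducing to Smith normal form yields diagonal entries (1,1,1,1,1,1,1,1,1,1,1,1,1,1,1,1,1).

From H_k ≅ ker(∂_k) / im(∂_{k+1}) we obtain:

  H_0: rank C_0 − rank ∂_1 = 9 − 8 = 1, and the invariant factors of ∂_1 are all 1, so H_0 = Z.
  H_1: rank ker ∂_1 − rank ∂_2 = (27 − 8) − 17 = 2, and the invariant factors of ∂_2 are all 1, so H_1 = Z^2.
  H_2: rank ker ∂_2 − rank ∂_3 = (18 − 17) − 0 = 1, and there is no ∂_3, so H_2 = Z.

As a check, the Euler characteristic is 9 − 27 + 18 = 0, which agrees with 1 − 2 + 1 = 0.
(K is a triangulation of the torus T^2.)

H_0 = Z,  H_1 = Z^2,  H_2 = Z.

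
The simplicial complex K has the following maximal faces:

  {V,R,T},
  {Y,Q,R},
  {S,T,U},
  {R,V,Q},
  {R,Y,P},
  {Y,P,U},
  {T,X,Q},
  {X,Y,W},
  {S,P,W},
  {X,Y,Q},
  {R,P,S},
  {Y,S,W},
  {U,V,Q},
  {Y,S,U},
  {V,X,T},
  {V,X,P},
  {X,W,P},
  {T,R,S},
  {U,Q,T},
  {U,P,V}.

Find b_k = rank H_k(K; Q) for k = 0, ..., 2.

Take the total order P < Q < R < S < T < U < V < W < X < Y on the vertex set. Then K (dimension 2) consists of the simplices:

  0-simplices (10): P, Q, R, S, T, U, V, W, X, Y
  1-simplices (30): PR, PS, PU, PV, PW, PX, PY, QR, QT, QU, QV, QX, QY, RS, RT, RV, RY, ST, SU, SW, SY, TU, TV, TX, UV, UY, VX, WX, WY, XY
  2-simplices (20): PRS, PRY, PSW, PUV, PUY, PVX, PWX, QRV, QRY, QTU, QTX, QUV, QXY, RST, RTV, STU, SUY, SWY, TVX, WXY

giving chain groups C_0 ≅ Z^10, C_1 ≅ Z^30, C_2 ≅ Z^20.

The boundary map ∂_1: C_1 → C_0 sends each edge [p,q] (with p < q) to q − p. For instance
  ∂TX = X − T.
The resulting 10×30 matrix has rank 9, and its Smith normal form has invariant factors (1,1,1,1,1,1,1,1,1).

Boundary ∂_2: C_2 → C_1 sends each 2-simplex [p,q,r] to [q,r] − [p,r] + [p,q]. For instance
  ∂PUV = UV − PV + PU,
  ∂QRY = RY − QY + QR.
This gives a 30×20 integer matrix of rank 20; reducing to Smith normal form yields diagonal entries (1,1,1,1,1,1,1,1,1,1,1,1,1,1,1,1,1,1,1,2).

From H_k ≅ ker(∂_k) / im(∂_{k+1}) we obtain:

  H_0: rank C_0 − rank ∂_1 = 10 − 9 = 1, and the invariant factors of ∂_1 are all 1, so H_0 ≅ Z.
  H_1: rank ker ∂_1 − rank ∂_2 = (30 − 9) − 20 = 1, and ∂_2 has invariant factor 2 > 1, so H_1 ≅ Z ⊕ Z/2.
  H_2: rank ker ∂_2 − rank ∂_3 = (20 − 20) − 0 = 0, and there is no ∂_3, so H_2 ≅ 0.

(K is a triangulation of the Klein bottle.)

Hence the Betti numbers are b_0 = 1, b_1 = 1, b_2 = 0.

b_0 = 1, b_1 = 1, b_2 = 0.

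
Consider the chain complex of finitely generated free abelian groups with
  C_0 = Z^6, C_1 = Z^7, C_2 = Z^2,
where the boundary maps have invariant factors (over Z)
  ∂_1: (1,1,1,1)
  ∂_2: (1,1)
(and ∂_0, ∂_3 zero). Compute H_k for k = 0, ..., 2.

H_0: b_0 = 6 − 0 − 4 = 2; torsion from ∂_1 factors > 1: none. So H_0 ≅ Z^2.
H_1: b_1 = 7 − 4 − 2 = 1; torsion from ∂_2 factors > 1: none. So H_1 ≅ Z.
H_2: b_2 = 2 − 2 − 0 = 0; torsion from ∂_3 factors > 1: none. So H_2 ≅ 0.

H_0 ≅ Z^2,  H_1 ≅ Z,  H_2 = 0.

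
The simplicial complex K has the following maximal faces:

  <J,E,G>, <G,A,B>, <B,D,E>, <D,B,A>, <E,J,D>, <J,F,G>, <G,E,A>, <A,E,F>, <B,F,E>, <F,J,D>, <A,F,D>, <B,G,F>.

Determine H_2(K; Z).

H_2 = 0.

We work with the vertex ordering A < B < D < E < F < G < J. The simplices of K, each written with vertices in increasing order, are:

  0-simplices (7): A, B, D, E, F, G, J
  1-simplices (18): AB, AD, AE, AF, AG, BD, BE, BF, BG, DE, DF, DJ, EF, EG, EJ, FG, FJ, GJ
  2-simplices (12): ABD, ABG, ADF, AEF, AEG, BDE, BEF, BFG, DEJ, DFJ, EGJ, FGJ

Hence C_0 ≅ Z^7, C_1 ≅ Z^18, C_2 ≅ Z^12.

The boundary map ∂_1: C_1 → C_0 maps an edge to its endpoints' difference, ∂[p,q] = q − p. For instance
  ∂AD = D − A.
As a 7×18 matrix over Z this has rank 6, with invariant factors (1,1,1,1,1,1).

∂_2: C_2 → C_1 acts by ∂[p,q,r] = [q,r] − [p,r] + [p,q]. For instance
  ∂BDE = DE − BE + BD,
  ∂AEF = EF − AF + AE.
The 18×12 boundary matrix has rank 12 and Smith normal form diag(1,1,1,1,1,1,1,1,1,1,1,2).

From H_k ≅ ker(∂_k) / im(∂_{k+1}) we obtain:

  H_2: rank ker ∂_2 − rank ∂_3 = (12 − 12) − 0 = 0, and there is no ∂_3, so H_2 = 0.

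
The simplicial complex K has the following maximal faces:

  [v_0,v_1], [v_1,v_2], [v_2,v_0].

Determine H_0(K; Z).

H_0 ≅ Z.

We work with the vertex ordering v_0 < v_1 < v_2. The simplices of K, each written with vertices in increasing order, are:

  0-simplices (3): [v_0], [v_1], [v_2]
  1-simplices (3): [v_0,v_1], [v_0,v_2], [v_1,v_2]

Hence C_0 ≅ Z^3, C_1 ≅ Z^3.

Boundary ∂_1: C_1 → C_0 maps an edge to its endpoints' difference, ∂[p,q] = q − p. For instance
  ∂[v_0,v_2] = [v_2] − [v_0].
This gives a 3×3 integer matrix of rank 2; reducing to Smith normal form yields diagonal entries (1,1).

From H_k ≅ ker(∂_k) / im(∂_{k+1}) we obtain:

  H_0: rank C_0 − rank ∂_1 = 3 − 2 = 1, and the invariant factors of ∂_1 are all 1, so H_0 ≅ Z.

(K is a triangulation of the circle S^1.)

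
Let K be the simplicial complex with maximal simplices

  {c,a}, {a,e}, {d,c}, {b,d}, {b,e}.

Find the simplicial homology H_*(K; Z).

Fix the vertex order a < b < c < d < e and write every simplex with vertices in increasing order. Then dim K = 1 and the simplices of K are:

  0-simplices (5): a, b, c, d, e
  1-simplices (5): ac, ae, bd, be, cd

giving chain groups C_0 ≅ Z^5, C_1 ≅ Z^5.

∂_1: C_1 → C_0 is given by ∂[p,q] = [q] − [p]. For instance
  ∂ac = c − a.
As a 5×5 matrix over Z this has rank 4, with invariant factors (1,1,1,1).

Now H_k = ker ∂_k / im ∂_{k+1}, so:

  H_0: rank C_0 − rank ∂_1 = 5 − 4 = 1, and the invariant factors of ∂_1 are all 1, so H_0 = Z.
  H_1: rank ker ∂_1 − rank ∂_2 = (5 − 4) − 0 = 1, and there is no ∂_2, so H_1 = Z.

As a check, the Euler characteristic is 5 − 5 = 0, which agrees with 1 − 1 = 0.

H_0 ≅ Z,  H_1 ≅ Z.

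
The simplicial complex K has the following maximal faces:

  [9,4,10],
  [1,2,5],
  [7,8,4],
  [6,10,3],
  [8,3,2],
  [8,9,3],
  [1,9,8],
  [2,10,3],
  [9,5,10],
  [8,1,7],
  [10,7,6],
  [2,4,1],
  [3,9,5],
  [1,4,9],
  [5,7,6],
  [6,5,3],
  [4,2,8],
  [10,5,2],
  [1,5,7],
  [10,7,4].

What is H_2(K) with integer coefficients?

H_2 = 0.

Order the vertices as 1 < 2 < 3 < 4 < 5 < 6 < 7 < 8 < 9 < 10. Listing each simplex with vertices in this order, K has dimension 2 with simplices:

  0-simplices (10): [1], [2], [3], [4], [5], [6], [7], [8], [9], [10]
  1-simplices (30): (30 of them)
  2-simplices (20): (20 of them)

giving chain groups C_0 ≅ Z^10, C_1 ≅ Z^30, C_2 ≅ Z^20.

∂_1: C_1 → C_0 is given by ∂[p,q] = [q] − [p]. For instance
  ∂[7,10] = [10] − [7].
The 10×30 boundary matrix has rank 9 and Smith normal form diag(1,1,1,1,1,1,1,1,1).

∂_2: C_2 → C_1 maps a triangle to the signed sum of its edges. For instance
  ∂[2,3,8] = [3,8] − [2,8] + [2,3],
  ∂[5,9,10] = [9,10] − [5,10] + [5,9].
The 30×20 boundary matrix has rank 20 and Smith normal form diag(1,1,1,1,1,1,1,1,1,1,1,1,1,1,1,1,1,1,1,2).

Now H_k = ker ∂_k / im ∂_{k+1}, so:

  H_2: rank ker ∂_2 − rank ∂_3 = (20 − 20) − 0 = 0, and there is no ∂_3, so H_2 = 0.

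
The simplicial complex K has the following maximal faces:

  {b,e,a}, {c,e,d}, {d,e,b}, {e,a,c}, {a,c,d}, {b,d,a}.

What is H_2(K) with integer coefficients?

We work with the vertex ordering a < b < c < d < e. The simplices of K, each written with vertices in increasing order, are:

  0-simplices (5): a, b, c, d, e
  1-simplices (9): ab, ac, ad, ae, bd, be, cd, ce, de
  2-simplices (6): abd, abe, acd, ace, bde, cde

so the chain groups are C_0 ≅ Z^5, C_1 ≅ Z^9, C_2 ≅ Z^6.

The boundary map ∂_1: C_1 → C_0 is given by ∂[p,q] = [q] − [p].
The 5×9 boundary matrix has rank 4 and Smith normal form diag(1,1,1,1).

∂_2: C_2 → C_1 maps a triangle to the signed sum of its edges. For instance
  ∂cde = de − ce + cd,
  ∂abd = bd − ad + ab.
The resulting 9×6 matrix has rank 5, and its Smith normal form has invariant factors (1,1,1,1,1).

Computing H_k = (kernel of ∂_k) / (image of ∂_{k+1}):

  H_2: rank ker ∂_2 − rank ∂_3 = (6 − 5) − 0 = 1, and there is no ∂_3, so H_2 ≅ Z.

(K is a triangulation of the 2-sphere S^2.)

H_2 = Z.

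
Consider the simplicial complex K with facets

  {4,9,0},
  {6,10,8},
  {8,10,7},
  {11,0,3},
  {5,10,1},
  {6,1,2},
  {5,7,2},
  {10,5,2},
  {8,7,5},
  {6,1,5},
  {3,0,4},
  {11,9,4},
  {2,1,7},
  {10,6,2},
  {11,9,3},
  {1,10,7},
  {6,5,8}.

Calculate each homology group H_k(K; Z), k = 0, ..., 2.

H_0 ≅ Z^2,  H_1 ≅ Z ⊕ Z/2,  H_2 = 0.

K has 12 vertices, 28 edges, 17 triangles.
rank ∂_0 = 0, rank ∂_1 = 10 ⇒ b_0 = 12 − 0 − 10 = 2; all invariant factors of ∂_1 are 1 so no torsion. So H_0 = Z^2.
rank ∂_1 = 10, rank ∂_2 = 17 ⇒ b_1 = 28 − 10 − 17 = 1; ∂_2 has invariant factor(s) [2] giving torsion. So H_1 = Z ⊕ Z/2.
rank ∂_2 = 17, rank ∂_3 = 0 ⇒ b_2 = 17 − 17 − 0 = 0. So H_2 = 0.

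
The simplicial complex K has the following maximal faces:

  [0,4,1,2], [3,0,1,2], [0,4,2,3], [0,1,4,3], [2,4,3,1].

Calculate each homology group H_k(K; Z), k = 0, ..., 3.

We work with the vertex ordering 0 < 1 < 2 < 3 < 4. The simplices of K, each written with vertices in increasing order, are:

  0-simplices (5): [0], [1], [2], [3], [4]
  1-simplices (10): [0,1], [0,2], [0,3], [0,4], [1,2], [1,3], [1,4], [2,3], [2,4], [3,4]
  2-simplices (10): [0,1,2], [0,1,3], [0,1,4], [0,2,3], [0,2,4], [0,3,4], [1,2,3], [1,2,4], [1,3,4], [2,3,4]
  3-simplices (5): [0,1,2,3], [0,1,2,4], [0,1,3,4], [0,2,3,4], [1,2,3,4]

giving chain groups C_0 ≅ Z^5, C_1 ≅ Z^10, C_2 ≅ Z^10, C_3 ≅ Z^5.

∂_1: C_1 → C_0 is given by ∂[p,q] = [q] − [p].
The 5×10 boundary matrix has rank 4 and Smith normal form diag(1,1,1,1).

Boundary ∂_2: C_2 → C_1 maps a triangle to the signed sum of its edges. For instance
  ∂[1,2,3] = [2,3] − [1,3] + [1,2],
  ∂[0,2,4] = [2,4] − [0,4] + [0,2].
This gives a 10×10 integer matrix of rank 6; reducing to Smith normal form yields diagonal entries (1,1,1,1,1,1).

The boundary map ∂_3: C_3 → C_2 sends each 3-simplex σ to the alternating sum Σ_i (−1)^i (σ with its i-th vertex removed). For instance
  ∂[0,1,3,4] = [1,3,4] − [0,3,4] + [0,1,4] − [0,1,3],
  ∂[0,1,2,4] = [1,2,4] − [0,2,4] + [0,1,4] − [0,1,2].
As a 10×5 matrix over Z this has rank 4, with invariant factors (1,1,1,1).

Reading off H_k = ker ∂_k / im ∂_{k+1}:

  H_0: rank C_0 − rank ∂_1 = 5 − 4 = 1, and the invariant factors of ∂_1 are all 1, so H_0 = Z.
  H_1: rank ker ∂_1 − rank ∂_2 = (10 − 4) − 6 = 0, and the invariant factors of ∂_2 are all 1, so H_1 = 0.
  H_2: rank ker ∂_2 − rank ∂_3 = (10 − 6) − 4 = 0, and the invariant factors of ∂_3 are all 1, so H_2 = 0.
  H_3: rank ker ∂_3 − rank ∂_4 = (5 − 4) − 0 = 1, and there is no ∂_4, so H_3 = Z.

H_0 = Z,  H_1 = 0,  H_2 = 0,  H_3 = Z.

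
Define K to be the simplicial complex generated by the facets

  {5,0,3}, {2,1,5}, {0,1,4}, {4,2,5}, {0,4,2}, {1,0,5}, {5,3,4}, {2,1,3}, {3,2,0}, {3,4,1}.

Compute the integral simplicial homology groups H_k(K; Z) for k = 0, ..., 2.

H_0 ≅ Z,  H_1 ≅ Z/2Z,  H_2 = 0.

Take the total order 0 < 1 < 2 < 3 < 4 < 5 on the vertex set. Then K (dimension 2) consists of the simplices:

  0-simplices (6): [0], [1], [2], [3], [4], [5]
  1-simplices (15): [0,1], [0,2], [0,3], [0,4], [0,5], [1,2], [1,3], [1,4], [1,5], [2,3], [2,4], [2,5], [3,4], [3,5], [4,5]
  2-simplices (10): [0,1,4], [0,1,5], [0,2,3], [0,2,4], [0,3,5], [1,2,3], [1,2,5], [1,3,4], [2,4,5], [3,4,5]

giving chain groups C_0 ≅ Z^6, C_1 ≅ Z^15, C_2 ≅ Z^10.

∂_1: C_1 → C_0 maps an edge to its endpoints' difference, ∂[p,q] = q − p.
As a 6×15 matrix over Z this has rank 5, with invariant factors (1,1,1,1,1).

Boundary ∂_2: C_2 → C_1 acts by ∂[p,q,r] = [q,r] − [p,r] + [p,q]. For instance
  ∂[0,2,4] = [2,4] − [0,4] + [0,2],
  ∂[3,4,5] = [4,5] − [3,5] + [3,4].
The 15×10 boundary matrix has rank 10 and Smith normal form diag(1,1,1,1,1,1,1,1,1,2).

Now H_k = ker ∂_k / im ∂_{k+1}, so:

  H_0: rank C_0 − rank ∂_1 = 6 − 5 = 1, and the invariant factors of ∂_1 are all 1, so H_0 = Z.
  H_1: rank ker ∂_1 − rank ∂_2 = (15 − 5) − 10 = 0, and ∂_2 has invariant factor 2 > 1, so H_1 = Z/2Z.
  H_2: rank ker ∂_2 − rank ∂_3 = (10 − 10) − 0 = 0, and there is no ∂_3, so H_2 = 0.

(K is a triangulation of the real projective plane RP^2.)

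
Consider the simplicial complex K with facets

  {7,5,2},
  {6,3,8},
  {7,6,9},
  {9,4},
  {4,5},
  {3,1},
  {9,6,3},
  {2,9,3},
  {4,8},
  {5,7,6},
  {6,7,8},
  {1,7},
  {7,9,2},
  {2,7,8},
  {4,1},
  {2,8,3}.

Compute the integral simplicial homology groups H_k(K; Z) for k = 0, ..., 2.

Order the vertices as 1 < 2 < 3 < 4 < 5 < 6 < 7 < 8 < 9. Listing each simplex with vertices in this order, K has dimension 2 with simplices:

  0-simplices (9): [1], [2], [3], [4], [5], [6], [7], [8], [9]
  1-simplices (21): [1,3], [1,4], [1,7], [2,3], [2,5], [2,7], [2,8], [2,9], [3,6], [3,8], [3,9], [4,5], [4,8], [4,9], [5,6], [5,7], [6,7], [6,8], [6,9], [7,8], [7,9]
  2-simplices (10): [2,3,8], [2,3,9], [2,5,7], [2,7,8], [2,7,9], [3,6,8], [3,6,9], [5,6,7], [6,7,8], [6,7,9]

giving chain groups C_0 ≅ Z^9, C_1 ≅ Z^21, C_2 ≅ Z^10.

Boundary ∂_1: C_1 → C_0 maps an edge to its endpoints' difference, ∂[p,q] = q − p. For instance
  ∂[2,9] = [9] − [2].
As a 9×21 matrix over Z this has rank 8, with invariant factors (1,1,1,1,1,1,1,1).

The boundary map ∂_2: C_2 → C_1 maps a triangle to the signed sum of its edges. For instance
  ∂[2,3,8] = [3,8] − [2,8] + [2,3],
  ∂[5,6,7] = [6,7] − [5,7] + [5,6].
This gives a 21×10 integer matrix of rank 9; reducing to Smith normal form yields diagonal entries (1,1,1,1,1,1,1,1,1).

From H_k ≅ ker(∂_k) / im(∂_{k+1}) we obtain:

  H_0: rank C_0 − rank ∂_1 = 9 − 8 = 1, and the invariant factors of ∂_1 are all 1, so H_0 ≅ Z.
  H_1: rank ker ∂_1 − rank ∂_2 = (21 − 8) − 9 = 4, and the invariant factors of ∂_2 are all 1, so H_1 ≅ Z^4.
  H_2: rank ker ∂_2 − rank ∂_3 = (10 − 9) − 0 = 1, and there is no ∂_3, so H_2 ≅ Z.

H_0 ≅ Z,  H_1 ≅ Z^4,  H_2 ≅ Z.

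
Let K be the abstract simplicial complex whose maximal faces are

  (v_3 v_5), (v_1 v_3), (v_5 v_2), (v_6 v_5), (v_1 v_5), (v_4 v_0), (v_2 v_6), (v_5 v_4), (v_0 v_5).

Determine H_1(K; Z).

H_1 ≅ Z^3.

Take the total order v_0 < v_1 < v_2 < v_3 < v_4 < v_5 < v_6 on the vertex set. Then K (dimension 1) consists of the simplices:

  0-simplices (7): [v_0], [v_1], [v_2], [v_3], [v_4], [v_5], [v_6]
  1-simplices (9): [v_0,v_4], [v_0,v_5], [v_1,v_3], [v_1,v_5], [v_2,v_5], [v_2,v_6], [v_3,v_5], [v_4,v_5], [v_5,v_6]

so the chain groups are C_0 ≅ Z^7, C_1 ≅ Z^9.

The boundary map ∂_1: C_1 → C_0 is given by ∂[p,q] = [q] − [p].
The resulting 7×9 matrix has rank 6, and its Smith normal form has invariant factors (1,1,1,1,1,1).

Computing H_k = (kernel of ∂_k) / (image of ∂_{k+1}):

  H_1: rank ker ∂_1 − rank ∂_2 = (9 − 6) − 0 = 3, and there is no ∂_2, so H_1 = Z^3.

(K is a triangulation of a wedge of 3 circles.)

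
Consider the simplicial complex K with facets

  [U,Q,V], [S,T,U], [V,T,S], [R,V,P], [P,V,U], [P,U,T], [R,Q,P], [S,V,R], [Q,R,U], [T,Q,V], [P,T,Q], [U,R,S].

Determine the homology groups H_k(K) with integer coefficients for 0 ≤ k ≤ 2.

H_0 ≅ Z,  H_1 ≅ Z/2,  H_2 = 0.

K has 7 vertices, 18 edges, 12 triangles.
rank ∂_0 = 0, rank ∂_1 = 6 ⇒ b_0 = 7 − 0 − 6 = 1; all invariant factors of ∂_1 are 1 so no torsion. So H_0 ≅ Z.
rank ∂_1 = 6, rank ∂_2 = 12 ⇒ b_1 = 18 − 6 − 12 = 0; ∂_2 has invariant factor(s) [2] giving torsion. So H_1 ≅ Z/2.
rank ∂_2 = 12, rank ∂_3 = 0 ⇒ b_2 = 12 − 12 − 0 = 0. So H_2 ≅ 0.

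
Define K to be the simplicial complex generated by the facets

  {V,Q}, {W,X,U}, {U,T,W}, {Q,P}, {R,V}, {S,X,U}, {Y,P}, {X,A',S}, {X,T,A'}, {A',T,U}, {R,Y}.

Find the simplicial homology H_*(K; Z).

Take the total order P < Q < R < S < T < U < V < W < X < Y < A' on the vertex set. Then K (dimension 2) consists of the simplices:

  0-simplices (11): [P], [Q], [R], [S], [T], [U], [V], [W], [X], [Y], [A']
  1-simplices (17): [P,Q], [P,Y], [Q,V], [R,V], [R,Y], [S,U], [S,X], [S,A'], [T,U], [T,W], [T,X], [T,A'], [U,W], [U,X], [U,A'], [W,X], [X,A']
  2-simplices (6): [S,U,X], [S,X,A'], [T,U,W], [T,U,A'], [T,X,A'], [U,W,X]

giving chain groups C_0 ≅ Z^11, C_1 ≅ Z^17, C_2 ≅ Z^6.

The boundary map ∂_1: C_1 → C_0 maps an edge to its endpoints' difference, ∂[p,q] = q − p. For instance
  ∂[P,Y] = [Y] − [P].
The 11×17 boundary matrix has rank 9 and Smith normal form diag(1,1,1,1,1,1,1,1,1).

∂_2: C_2 → C_1 sends each 2-simplex [p,q,r] to [q,r] − [p,r] + [p,q]. For instance
  ∂[T,U,A'] = [U,A'] − [T,A'] + [T,U],
  ∂[T,X,A'] = [X,A'] − [T,A'] + [T,X].
As a 17×6 matrix over Z this has rank 6, with invariant factors (1,1,1,1,1,1).

Computing H_k = (kernel of ∂_k) / (image of ∂_{k+1}):

  H_0: rank C_0 − rank ∂_1 = 11 − 9 = 2, and the invariant factors of ∂_1 are all 1, so H_0 = Z^2.
  H_1: rank ker ∂_1 − rank ∂_2 = (17 − 9) − 6 = 2, and the invariant factors of ∂_2 are all 1, so H_1 = Z^2.
  H_2: rank ker ∂_2 − rank ∂_3 = (6 − 6) − 0 = 0, and there is no ∂_3, so H_2 = 0.

H_0 ≅ Z^2,  H_1 ≅ Z^2,  H_2 = 0.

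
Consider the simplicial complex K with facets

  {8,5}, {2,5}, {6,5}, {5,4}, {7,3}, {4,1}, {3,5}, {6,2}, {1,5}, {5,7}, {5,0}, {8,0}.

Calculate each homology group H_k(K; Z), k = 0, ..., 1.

We work with the vertex ordering 0 < 1 < 2 < 3 < 4 < 5 < 6 < 7 < 8. The simplices of K, each written with vertices in increasing order, are:

  0-simplices (9): [0], [1], [2], [3], [4], [5], [6], [7], [8]
  1-simplices (12): [0,5], [0,8], [1,4], [1,5], [2,5], [2,6], [3,5], [3,7], [4,5], [5,6], [5,7], [5,8]

so the chain groups are C_0 ≅ Z^9, C_1 ≅ Z^12.

∂_1: C_1 → C_0 maps an edge to its endpoints' difference, ∂[p,q] = q − p. For instance
  ∂[5,7] = [7] − [5].
As a 9×12 matrix over Z this has rank 8, with invariant factors (1,1,1,1,1,1,1,1).

From H_k ≅ ker(∂_k) / im(∂_{k+1}) we obtain:

  H_0: rank C_0 − rank ∂_1 = 9 − 8 = 1, and the invariant factors of ∂_1 are all 1, so H_0 = Z.
  H_1: rank ker ∂_1 − rank ∂_2 = (12 − 8) − 0 = 4, and there is no ∂_2, so H_1 = Z^4.

(K is a triangulation of a wedge of 4 circles.)

H_0 = Z,  H_1 = Z^4.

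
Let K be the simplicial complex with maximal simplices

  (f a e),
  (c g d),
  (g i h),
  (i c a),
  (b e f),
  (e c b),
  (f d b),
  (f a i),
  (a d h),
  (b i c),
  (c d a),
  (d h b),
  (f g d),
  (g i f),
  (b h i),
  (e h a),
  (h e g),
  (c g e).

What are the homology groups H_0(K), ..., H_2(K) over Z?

H_0 = Z,  H_1 = Z^2,  H_2 = Z.

Order the vertices as a < b < c < d < e < f < g < h < i. Listing each simplex with vertices in this order, K has dimension 2 with simplices:

  0-simplices (9): a, b, c, d, e, f, g, h, i
  1-simplices (27): ac, ad, ae, af, ah, ai, bc, bd, be, bf, bh, bi, cd, ce, cg, ci, df, dg, dh, ef, eg, eh, fg, fi, gh, gi, hi
  2-simplices (18): acd, aci, adh, aef, aeh, afi, bce, bci, bdf, bdh, bef, bhi, cdg, ceg, dfg, egh, fgi, ghi

giving chain groups C_0 ≅ Z^9, C_1 ≅ Z^27, C_2 ≅ Z^18.

∂_1: C_1 → C_0 is given by ∂[p,q] = [q] − [p].
As a 9×27 matrix over Z this has rank 8, with invariant factors (1,1,1,1,1,1,1,1).

The boundary map ∂_2: C_2 → C_1 maps a triangle to the signed sum of its edges. For instance
  ∂bdh = dh − bh + bd,
  ∂adh = dh − ah + ad.
The resulting 27×18 matrix has rank 17, and its Smith normal form has invariant factors (1,1,1,1,1,1,1,1,1,1,1,1,1,1,1,1,1).

Now H_k = ker ∂_k / im ∂_{k+1}, so:

  H_0: rank C_0 − rank ∂_1 = 9 − 8 = 1, and the invariant factors of ∂_1 are all 1, so H_0 = Z.
  H_1: rank ker ∂_1 − rank ∂_2 = (27 − 8) − 17 = 2, and the invariant factors of ∂_2 are all 1, so H_1 = Z^2.
  H_2: rank ker ∂_2 − rank ∂_3 = (18 − 17) − 0 = 1, and there is no ∂_3, so H_2 = Z.

(K is a triangulation of the torus T^2.)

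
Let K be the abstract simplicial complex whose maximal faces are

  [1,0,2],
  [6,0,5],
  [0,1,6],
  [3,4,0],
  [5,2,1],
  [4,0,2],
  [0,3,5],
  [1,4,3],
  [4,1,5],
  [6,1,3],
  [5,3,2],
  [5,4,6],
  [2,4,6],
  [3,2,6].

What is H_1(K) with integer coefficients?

H_1 ≅ Z^2.

Order the vertices as 0 < 1 < 2 < 3 < 4 < 5 < 6. Listing each simplex with vertices in this order, K has dimension 2 with simplices:

  0-simplices (7): [0], [1], [2], [3], [4], [5], [6]
  1-simplices (21): [0,1], [0,2], [0,3], [0,4], [0,5], [0,6], [1,2], [1,3], [1,4], [1,5], [1,6], [2,3], [2,4], [2,5], [2,6], [3,4], [3,5], [3,6], [4,5], [4,6], [5,6]
  2-simplices (14): [0,1,2], [0,1,6], [0,2,4], [0,3,4], [0,3,5], [0,5,6], [1,2,5], [1,3,4], [1,3,6], [1,4,5], [2,3,5], [2,3,6], [2,4,6], [4,5,6]

so the chain groups are C_0 ≅ Z^7, C_1 ≅ Z^21, C_2 ≅ Z^14.

The boundary map ∂_1: C_1 → C_0 maps an edge to its endpoints' difference, ∂[p,q] = q − p. For instance
  ∂[3,4] = [4] − [3].
The resulting 7×21 matrix has rank 6, and its Smith normal form has invariant factors (1,1,1,1,1,1).

∂_2: C_2 → C_1 acts by ∂[p,q,r] = [q,r] − [p,r] + [p,q]. For instance
  ∂[1,2,5] = [2,5] − [1,5] + [1,2],
  ∂[0,5,6] = [5,6] − [0,6] + [0,5].
The 21×14 boundary matrix has rank 13 and Smith normal form diag(1,1,1,1,1,1,1,1,1,1,1,1,1).

Reading off H_k = ker ∂_k / im ∂_{k+1}:

  H_1: rank ker ∂_1 − rank ∂_2 = (21 − 6) − 13 = 2, and the invariant factors of ∂_2 are all 1, so H_1 ≅ Z^2.

(K is a triangulation of the torus T^2.)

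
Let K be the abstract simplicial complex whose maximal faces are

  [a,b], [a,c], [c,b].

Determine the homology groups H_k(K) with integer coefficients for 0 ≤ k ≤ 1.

Take the total order a < b < c on the vertex set. Then K (dimension 1) consists of the simplices:

  0-simplices (3): a, b, c
  1-simplices (3): ab, ac, bc

so the chain groups are C_0 ≅ Z^3, C_1 ≅ Z^3.

∂_1: C_1 → C_0 is given by ∂[p,q] = [q] − [p]. For instance
  ∂bc = c − b.
As a 3×3 matrix over Z this has rank 2, with invariant factors (1,1).

Now H_k = ker ∂_k / im ∂_{k+1}, so:

  H_0: rank C_0 − rank ∂_1 = 3 − 2 = 1, and the invariant factors of ∂_1 are all 1, so H_0 ≅ Z.
  H_1: rank ker ∂_1 − rank ∂_2 = (3 − 2) − 0 = 1, and there is no ∂_2, so H_1 ≅ Z.

H_0 ≅ Z,  H_1 ≅ Z.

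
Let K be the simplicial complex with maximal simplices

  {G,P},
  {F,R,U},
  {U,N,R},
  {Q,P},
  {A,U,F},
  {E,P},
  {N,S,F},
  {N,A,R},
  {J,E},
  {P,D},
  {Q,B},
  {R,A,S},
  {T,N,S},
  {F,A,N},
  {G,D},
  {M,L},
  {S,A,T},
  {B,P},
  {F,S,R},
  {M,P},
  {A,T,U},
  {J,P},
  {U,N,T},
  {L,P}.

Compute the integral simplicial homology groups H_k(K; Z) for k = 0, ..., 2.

H_0 = Z^2,  H_1 = Z^4 ⊕ Z/2,  H_2 = 0.

Order the vertices as A < B < D < E < F < G < J < L < M < N < P < Q < R < S < T < U. Listing each simplex with vertices in this order, K has dimension 2 with simplices:

  0-simplices (16): A, B, D, E, F, G, J, L, M, N, P, Q, R, S, T, U
  1-simplices (30): AF, AN, AR, AS, AT, AU, BP, BQ, DG, DP, EJ, EP, FN, FR, FS, FU, GP, JP, LM, LP, MP, NR, NS, NT, NU, PQ, RS, RU, ST, TU
  2-simplices (12): AFN, AFU, ANR, ARS, AST, ATU, FNS, FRS, FRU, NRU, NST, NTU

giving chain groups C_0 ≅ Z^16, C_1 ≅ Z^30, C_2 ≅ Z^12.

The boundary map ∂_1: C_1 → C_0 maps an edge to its endpoints' difference, ∂[p,q] = q − p. For instance
  ∂DP = P − D.
As a 16×30 matrix over Z this has rank 14, with invariant factors (1,1,1,1,1,1,1,1,1,1,1,1,1,1).

∂_2: C_2 → C_1 maps a triangle to the signed sum of its edges. For instance
  ∂AFU = FU − AU + AF,
  ∂ARS = RS − AS + AR.
This gives a 30×12 integer matrix of rank 12; reducing to Smith normal form yields diagonal entries (1,1,1,1,1,1,1,1,1,1,1,2).

Computing H_k = (kernel of ∂_k) / (image of ∂_{k+1}):

  H_0: rank C_0 − rank ∂_1 = 16 − 14 = 2, and the invariant factors of ∂_1 are all 1, so H_0 ≅ Z^2.
  H_1: rank ker ∂_1 − rank ∂_2 = (30 − 14) − 12 = 4, and ∂_2 has invariant factor 2 > 1, so H_1 ≅ Z^4 ⊕ Z/2.
  H_2: rank ker ∂_2 − rank ∂_3 = (12 − 12) − 0 = 0, and there is no ∂_3, so H_2 ≅ 0.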